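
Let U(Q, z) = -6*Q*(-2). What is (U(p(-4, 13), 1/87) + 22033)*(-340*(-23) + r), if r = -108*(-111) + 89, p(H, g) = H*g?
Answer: 425974873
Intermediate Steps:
U(Q, z) = 12*Q
r = 12077 (r = 11988 + 89 = 12077)
(U(p(-4, 13), 1/87) + 22033)*(-340*(-23) + r) = (12*(-4*13) + 22033)*(-340*(-23) + 12077) = (12*(-52) + 22033)*(7820 + 12077) = (-624 + 22033)*19897 = 21409*19897 = 425974873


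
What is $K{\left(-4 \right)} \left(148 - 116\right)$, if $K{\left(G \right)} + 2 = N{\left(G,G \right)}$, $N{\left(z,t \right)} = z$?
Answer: $-192$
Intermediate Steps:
$K{\left(G \right)} = -2 + G$
$K{\left(-4 \right)} \left(148 - 116\right) = \left(-2 - 4\right) \left(148 - 116\right) = \left(-6\right) 32 = -192$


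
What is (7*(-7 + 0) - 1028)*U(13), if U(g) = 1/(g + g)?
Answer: -1077/26 ≈ -41.423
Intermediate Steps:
U(g) = 1/(2*g)
(7*(-7 + 0) - 1028)*U(13) = (7*(-7 + 0) - 1028)*((1/2)/13) = (7*(-7) - 1028)*((1/2)*(1/13)) = (-49 - 1028)*(1/26) = -1077*1/26 = -1077/26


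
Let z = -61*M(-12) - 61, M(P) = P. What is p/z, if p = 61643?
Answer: 61643/671 ≈ 91.867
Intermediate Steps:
z = 671 (z = -61*(-12) - 61 = 732 - 61 = 671)
p/z = 61643/671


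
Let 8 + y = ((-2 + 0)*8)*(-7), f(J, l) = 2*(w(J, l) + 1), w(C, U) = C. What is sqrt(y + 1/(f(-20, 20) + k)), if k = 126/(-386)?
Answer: 27*sqrt(7803835)/7397 ≈ 10.197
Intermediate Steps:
f(J, l) = 2 + 2*J (f(J, l) = 2*(J + 1) = 2*(1 + J) = 2 + 2*J)
k = -63/193 (k = 126*(-1/386) = -63/193 ≈ -0.32643)
y = 104 (y = -8 + ((-2 + 0)*8)*(-7) = -8 - 2*8*(-7) = -8 - 16*(-7) = -8 + 112 = 104)
sqrt(y + 1/(f(-20, 20) + k)) = sqrt(104 + 1/((2 + 2*(-20)) - 63/193)) = sqrt(104 + 1/((2 - 40) - 63/193)) = sqrt(104 + 1/(-38 - 63/193)) = sqrt(104 + 1/(-7397/193)) = sqrt(104 - 193/7397) = sqrt(769095/7397) = 27*sqrt(7803835)/7397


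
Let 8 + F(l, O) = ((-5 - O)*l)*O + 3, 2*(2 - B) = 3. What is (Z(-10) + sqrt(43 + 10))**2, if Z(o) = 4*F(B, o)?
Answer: (120 - sqrt(53))**2 ≈ 12706.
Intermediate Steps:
B = 1/2 (B = 2 - 1/2*3 = 2 - 3/2 = 1/2 ≈ 0.50000)
F(l, O) = -5 + O*l*(-5 - O) (F(l, O) = -8 + (((-5 - O)*l)*O + 3) = -8 + ((l*(-5 - O))*O + 3) = -8 + (O*l*(-5 - O) + 3) = -8 + (3 + O*l*(-5 - O)) = -5 + O*l*(-5 - O))
Z(o) = -20 - 10*o - 2*o**2 (Z(o) = 4*(-5 - 1*1/2*o**2 - 5*o*1/2) = 4*(-5 - o**2/2 - 5*o/2) = 4*(-5 - 5*o/2 - o**2/2) = -20 - 10*o - 2*o**2)
(Z(-10) + sqrt(43 + 10))**2 = ((-20 - 10*(-10) - 2*(-10)**2) + sqrt(43 + 10))**2 = ((-20 + 100 - 2*100) + sqrt(53))**2 = ((-20 + 100 - 200) + sqrt(53))**2 = (-120 + sqrt(53))**2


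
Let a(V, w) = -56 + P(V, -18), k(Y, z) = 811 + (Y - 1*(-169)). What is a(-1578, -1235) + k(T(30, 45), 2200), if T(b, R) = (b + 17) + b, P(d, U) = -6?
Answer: 995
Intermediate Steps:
T(b, R) = 17 + 2*b (T(b, R) = (17 + b) + b = 17 + 2*b)
k(Y, z) = 980 + Y (k(Y, z) = 811 + (Y + 169) = 811 + (169 + Y) = 980 + Y)
a(V, w) = -62 (a(V, w) = -56 - 6 = -62)
a(-1578, -1235) + k(T(30, 45), 2200) = -62 + (980 + (17 + 2*30)) = -62 + (980 + (17 + 60)) = -62 + (980 + 77) = -62 + 1057 = 995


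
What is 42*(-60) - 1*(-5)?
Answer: -2515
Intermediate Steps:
42*(-60) - 1*(-5) = -2520 + 5 = -2515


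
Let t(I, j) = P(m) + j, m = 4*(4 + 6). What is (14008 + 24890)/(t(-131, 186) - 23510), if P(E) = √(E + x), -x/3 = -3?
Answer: -38898/23317 ≈ -1.6682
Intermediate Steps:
x = 9 (x = -3*(-3) = 9)
m = 40 (m = 4*10 = 40)
P(E) = √(9 + E) (P(E) = √(E + 9) = √(9 + E))
t(I, j) = 7 + j (t(I, j) = √(9 + 40) + j = √49 + j = 7 + j)
(14008 + 24890)/(t(-131, 186) - 23510) = (14008 + 24890)/((7 + 186) - 23510) = 38898/(193 - 23510) = 38898/(-23317) = 38898*(-1/23317) = -38898/23317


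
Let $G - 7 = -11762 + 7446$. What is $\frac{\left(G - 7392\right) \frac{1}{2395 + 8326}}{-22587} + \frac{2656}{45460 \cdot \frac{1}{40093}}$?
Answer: $\frac{6446596531679569}{2752094154855} \approx 2342.4$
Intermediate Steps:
$G = -4309$ ($G = 7 + \left(-11762 + 7446\right) = 7 - 4316 = -4309$)
$\frac{\left(G - 7392\right) \frac{1}{2395 + 8326}}{-22587} + \frac{2656}{45460 \cdot \frac{1}{40093}} = \frac{\left(-4309 - 7392\right) \frac{1}{2395 + 8326}}{-22587} + \frac{2656}{45460 \cdot \frac{1}{40093}} = - \frac{11701}{10721} \left(- \frac{1}{22587}\right) + \frac{2656}{45460 \cdot \frac{1}{40093}} = \left(-11701\right) \frac{1}{10721} \left(- \frac{1}{22587}\right) + \frac{2656}{\frac{45460}{40093}} = \left(- \frac{11701}{10721}\right) \left(- \frac{1}{22587}\right) + 2656 \cdot \frac{40093}{45460} = \frac{11701}{242155227} + \frac{26621752}{11365} = \frac{6446596531679569}{2752094154855}$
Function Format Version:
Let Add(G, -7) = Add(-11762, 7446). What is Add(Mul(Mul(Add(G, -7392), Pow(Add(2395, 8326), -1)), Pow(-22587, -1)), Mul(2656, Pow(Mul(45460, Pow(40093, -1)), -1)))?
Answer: Rational(6446596531679569, 2752094154855) ≈ 2342.4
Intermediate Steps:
G = -4309 (G = Add(7, Add(-11762, 7446)) = Add(7, -4316) = -4309)
Add(Mul(Mul(Add(G, -7392), Pow(Add(2395, 8326), -1)), Pow(-22587, -1)), Mul(2656, Pow(Mul(45460, Pow(40093, -1)), -1))) = Add(Mul(Mul(Add(-4309, -7392), Pow(Add(2395, 8326), -1)), Pow(-22587, -1)), Mul(2656, Pow(Mul(45460, Pow(40093, -1)), -1))) = Add(Mul(Mul(-11701, Pow(10721, -1)), Rational(-1, 22587)), Mul(2656, Pow(Mul(45460, Rational(1, 40093)), -1))) = Add(Mul(Mul(-11701, Rational(1, 10721)), Rational(-1, 22587)), Mul(2656, Pow(Rational(45460, 40093), -1))) = Add(Mul(Rational(-11701, 10721), Rational(-1, 22587)), Mul(2656, Rational(40093, 45460))) = Add(Rational(11701, 242155227), Rational(26621752, 11365)) = Rational(6446596531679569, 2752094154855)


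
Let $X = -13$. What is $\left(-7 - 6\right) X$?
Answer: $169$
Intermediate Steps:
$\left(-7 - 6\right) X = \left(-7 - 6\right) \left(-13\right) = \left(-13\right) \left(-13\right) = 169$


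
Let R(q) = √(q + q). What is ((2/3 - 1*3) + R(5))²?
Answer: 139/9 - 14*√10/3 ≈ 0.68715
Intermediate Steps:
R(q) = √2*√q (R(q) = √(2*q) = √2*√q)
((2/3 - 1*3) + R(5))² = ((2/3 - 1*3) + √2*√5)² = ((2*(⅓) - 3) + √10)² = ((⅔ - 3) + √10)² = (-7/3 + √10)²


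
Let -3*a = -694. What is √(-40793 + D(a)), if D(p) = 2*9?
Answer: 5*I*√1631 ≈ 201.93*I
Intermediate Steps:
a = 694/3 (a = -⅓*(-694) = 694/3 ≈ 231.33)
D(p) = 18
√(-40793 + D(a)) = √(-40793 + 18) = √(-40775) = 5*I*√1631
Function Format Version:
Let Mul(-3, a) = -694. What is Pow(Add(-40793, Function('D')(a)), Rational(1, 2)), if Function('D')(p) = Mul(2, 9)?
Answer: Mul(5, I, Pow(1631, Rational(1, 2))) ≈ Mul(201.93, I)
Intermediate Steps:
a = Rational(694, 3) (a = Mul(Rational(-1, 3), -694) = Rational(694, 3) ≈ 231.33)
Function('D')(p) = 18
Pow(Add(-40793, Function('D')(a)), Rational(1, 2)) = Pow(Add(-40793, 18), Rational(1, 2)) = Pow(-40775, Rational(1, 2)) = Mul(5, I, Pow(1631, Rational(1, 2)))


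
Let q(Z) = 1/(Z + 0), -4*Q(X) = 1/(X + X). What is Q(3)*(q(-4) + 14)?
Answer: -55/96 ≈ -0.57292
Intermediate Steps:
Q(X) = -1/(8*X) (Q(X) = -1/(4*(X + X)) = -1/(2*X)/4 = -1/(8*X))
q(Z) = 1/Z
Q(3)*(q(-4) + 14) = (-⅛/3)*(1/(-4) + 14) = (-⅛*⅓)*(-¼ + 14) = -1/24*55/4 = -55/96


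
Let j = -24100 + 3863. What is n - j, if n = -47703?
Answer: -27466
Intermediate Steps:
j = -20237
n - j = -47703 - 1*(-20237) = -47703 + 20237 = -27466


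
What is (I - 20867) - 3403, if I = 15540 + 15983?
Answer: 7253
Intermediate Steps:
I = 31523
(I - 20867) - 3403 = (31523 - 20867) - 3403 = 10656 - 3403 = 7253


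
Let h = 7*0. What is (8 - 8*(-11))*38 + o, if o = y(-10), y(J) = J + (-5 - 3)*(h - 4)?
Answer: 3670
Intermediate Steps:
h = 0
y(J) = 32 + J (y(J) = J + (-5 - 3)*(0 - 4) = J - 8*(-4) = J + 32 = 32 + J)
o = 22 (o = 32 - 10 = 22)
(8 - 8*(-11))*38 + o = (8 - 8*(-11))*38 + 22 = (8 + 88)*38 + 22 = 96*38 + 22 = 3648 + 22 = 3670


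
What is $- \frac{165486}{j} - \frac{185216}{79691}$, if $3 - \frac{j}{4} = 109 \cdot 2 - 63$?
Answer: $\frac{6537566749}{24226064} \approx 269.86$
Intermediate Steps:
$j = -608$ ($j = 12 - 4 \left(109 \cdot 2 - 63\right) = 12 - 4 \left(218 - 63\right) = 12 - 620 = -608$)
$- \frac{165486}{j} - \frac{185216}{79691} = - \frac{165486}{-608} - \frac{185216}{79691} = \left(-165486\right) \left(- \frac{1}{608}\right) - \frac{185216}{79691} = \frac{82743}{304} - \frac{185216}{79691} = \frac{6537566749}{24226064}$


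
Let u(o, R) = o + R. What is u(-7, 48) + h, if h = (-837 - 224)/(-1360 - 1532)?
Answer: 119633/2892 ≈ 41.367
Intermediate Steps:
u(o, R) = R + o
h = 1061/2892 (h = -1061/(-2892) = -1061*(-1/2892) = 1061/2892 ≈ 0.36687)
u(-7, 48) + h = (48 - 7) + 1061/2892 = 41 + 1061/2892 = 119633/2892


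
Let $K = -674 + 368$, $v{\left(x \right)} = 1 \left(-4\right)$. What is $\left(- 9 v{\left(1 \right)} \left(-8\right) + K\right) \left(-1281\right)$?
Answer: $760914$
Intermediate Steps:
$v{\left(x \right)} = -4$
$K = -306$
$\left(- 9 v{\left(1 \right)} \left(-8\right) + K\right) \left(-1281\right) = \left(\left(-9\right) \left(-4\right) \left(-8\right) - 306\right) \left(-1281\right) = \left(36 \left(-8\right) - 306\right) \left(-1281\right) = \left(-288 - 306\right) \left(-1281\right) = \left(-594\right) \left(-1281\right) = 760914$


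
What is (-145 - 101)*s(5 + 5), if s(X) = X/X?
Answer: -246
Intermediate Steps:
s(X) = 1
(-145 - 101)*s(5 + 5) = (-145 - 101)*1 = -246*1 = -246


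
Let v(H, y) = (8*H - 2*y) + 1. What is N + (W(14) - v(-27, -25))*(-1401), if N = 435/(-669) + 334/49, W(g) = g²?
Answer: -5526383070/10927 ≈ -5.0576e+5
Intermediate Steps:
v(H, y) = 1 - 2*y + 8*H (v(H, y) = (-2*y + 8*H) + 1 = 1 - 2*y + 8*H)
N = 67377/10927 (N = 435*(-1/669) + 334*(1/49) = -145/223 + 334/49 = 67377/10927 ≈ 6.1661)
N + (W(14) - v(-27, -25))*(-1401) = 67377/10927 + (14² - (1 - 2*(-25) + 8*(-27)))*(-1401) = 67377/10927 + (196 - (1 + 50 - 216))*(-1401) = 67377/10927 + (196 - 1*(-165))*(-1401) = 67377/10927 + (196 + 165)*(-1401) = 67377/10927 + 361*(-1401) = 67377/10927 - 505761 = -5526383070/10927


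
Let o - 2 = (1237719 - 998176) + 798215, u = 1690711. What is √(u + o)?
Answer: √2728471 ≈ 1651.8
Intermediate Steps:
o = 1037760 (o = 2 + ((1237719 - 998176) + 798215) = 2 + (239543 + 798215) = 2 + 1037758 = 1037760)
√(u + o) = √(1690711 + 1037760) = √2728471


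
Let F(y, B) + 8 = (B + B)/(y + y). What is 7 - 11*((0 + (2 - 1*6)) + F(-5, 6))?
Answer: 761/5 ≈ 152.20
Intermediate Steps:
F(y, B) = -8 + B/y (F(y, B) = -8 + (B + B)/(y + y) = -8 + (2*B)/((2*y)) = -8 + (2*B)*(1/(2*y)) = -8 + B/y)
7 - 11*((0 + (2 - 1*6)) + F(-5, 6)) = 7 - 11*((0 + (2 - 1*6)) + (-8 + 6/(-5))) = 7 - 11*((0 + (2 - 6)) + (-8 + 6*(-⅕))) = 7 - 11*((0 - 4) + (-8 - 6/5)) = 7 - 11*(-4 - 46/5) = 7 - 11*(-66/5) = 7 + 726/5 = 761/5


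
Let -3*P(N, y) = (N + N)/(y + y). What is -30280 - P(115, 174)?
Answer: -15806045/522 ≈ -30280.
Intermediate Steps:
P(N, y) = -N/(3*y) (P(N, y) = -(N + N)/(3*(y + y)) = -2*N/(3*(2*y)) = -2*N*1/(2*y)/3 = -N/(3*y))
-30280 - P(115, 174) = -30280 - (-1)*115/(3*174) = -30280 - 1*(-115/522) = -30280 + 115/522 = -15806045/522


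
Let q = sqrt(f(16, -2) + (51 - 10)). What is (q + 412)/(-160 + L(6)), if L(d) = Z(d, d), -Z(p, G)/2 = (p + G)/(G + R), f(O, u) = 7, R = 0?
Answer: -103/41 - sqrt(3)/41 ≈ -2.5544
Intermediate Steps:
Z(p, G) = -2*(G + p)/G (Z(p, G) = -2*(p + G)/(G + 0) = -2*(G + p)/G)
L(d) = -4 (L(d) = -2 - 2*d/d = -2 - 2 = -4)
q = 4*sqrt(3) (q = sqrt(7 + (51 - 10)) = sqrt(7 + 41) = sqrt(48) = 4*sqrt(3) ≈ 6.9282)
(q + 412)/(-160 + L(6)) = (4*sqrt(3) + 412)/(-160 - 4) = (412 + 4*sqrt(3))/(-164) = (412 + 4*sqrt(3))*(-1/164) = -103/41 - sqrt(3)/41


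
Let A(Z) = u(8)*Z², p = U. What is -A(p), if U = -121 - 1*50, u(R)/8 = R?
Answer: -1871424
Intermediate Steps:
u(R) = 8*R
U = -171 (U = -121 - 50 = -171)
p = -171
A(Z) = 64*Z² (A(Z) = (8*8)*Z² = 64*Z²)
-A(p) = -64*(-171)² = -64*29241 = -1*1871424 = -1871424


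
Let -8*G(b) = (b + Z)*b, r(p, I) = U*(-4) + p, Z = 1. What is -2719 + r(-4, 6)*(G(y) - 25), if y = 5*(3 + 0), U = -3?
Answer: -3159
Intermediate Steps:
r(p, I) = 12 + p (r(p, I) = -3*(-4) + p = 12 + p)
y = 15 (y = 5*3 = 15)
G(b) = -b*(1 + b)/8 (G(b) = -(b + 1)*b/8 = -(1 + b)*b/8 = -b*(1 + b)/8)
-2719 + r(-4, 6)*(G(y) - 25) = -2719 + (12 - 4)*(-⅛*15*(1 + 15) - 25) = -2719 + 8*(-⅛*15*16 - 25) = -2719 + 8*(-30 - 25) = -2719 + 8*(-55) = -2719 - 440 = -3159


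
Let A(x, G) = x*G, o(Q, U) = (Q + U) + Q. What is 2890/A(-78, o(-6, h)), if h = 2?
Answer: 289/78 ≈ 3.7051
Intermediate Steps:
o(Q, U) = U + 2*Q
A(x, G) = G*x
2890/A(-78, o(-6, h)) = 2890/(((2 + 2*(-6))*(-78))) = 2890/(((2 - 12)*(-78))) = 2890/((-10*(-78))) = 2890/780 = 2890*(1/780) = 289/78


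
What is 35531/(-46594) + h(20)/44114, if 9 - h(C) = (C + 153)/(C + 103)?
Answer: -96374234443/126410034534 ≈ -0.76239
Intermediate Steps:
h(C) = 9 - (153 + C)/(103 + C) (h(C) = 9 - (C + 153)/(C + 103) = 9 - (153 + C)/(103 + C))
35531/(-46594) + h(20)/44114 = 35531/(-46594) + (2*(387 + 4*20)/(103 + 20))/44114 = 35531*(-1/46594) + (2*(387 + 80)/123)*(1/44114) = -35531/46594 + (2*(1/123)*467)*(1/44114) = -35531/46594 + (934/123)*(1/44114) = -35531/46594 + 467/2713011 = -96374234443/126410034534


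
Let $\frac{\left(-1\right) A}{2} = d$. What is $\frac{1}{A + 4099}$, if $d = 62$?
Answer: $\frac{1}{3975} \approx 0.00025157$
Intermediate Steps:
$A = -124$ ($A = \left(-2\right) 62 = -124$)
$\frac{1}{A + 4099} = \frac{1}{-124 + 4099} = \frac{1}{3975}$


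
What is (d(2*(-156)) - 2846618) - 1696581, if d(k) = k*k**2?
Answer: -34914527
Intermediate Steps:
d(k) = k**3
(d(2*(-156)) - 2846618) - 1696581 = ((2*(-156))**3 - 2846618) - 1696581 = ((-312)**3 - 2846618) - 1696581 = (-30371328 - 2846618) - 1696581 = -33217946 - 1696581 = -34914527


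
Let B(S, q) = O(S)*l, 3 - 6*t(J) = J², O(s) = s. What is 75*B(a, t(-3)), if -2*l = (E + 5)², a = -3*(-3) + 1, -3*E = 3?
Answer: -6000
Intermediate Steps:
E = -1 (E = -⅓*3 = -1)
a = 10 (a = 9 + 1 = 10)
l = -8 (l = -(-1 + 5)²/2 = -½*4² = -½*16 = -8)
t(J) = ½ - J²/6
B(S, q) = -8*S (B(S, q) = S*(-8) = -8*S)
75*B(a, t(-3)) = 75*(-8*10) = 75*(-80) = -6000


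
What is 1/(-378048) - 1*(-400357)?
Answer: 151354163135/378048 ≈ 4.0036e+5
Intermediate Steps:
1/(-378048) - 1*(-400357) = -1/378048 + 400357 = 151354163135/378048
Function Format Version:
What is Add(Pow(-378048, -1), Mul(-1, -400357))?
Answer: Rational(151354163135, 378048) ≈ 4.0036e+5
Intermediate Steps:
Add(Pow(-378048, -1), Mul(-1, -400357)) = Add(Rational(-1, 378048), 400357) = Rational(151354163135, 378048)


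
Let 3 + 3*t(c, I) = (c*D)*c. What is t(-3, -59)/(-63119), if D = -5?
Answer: 16/63119 ≈ 0.00025349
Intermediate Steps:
t(c, I) = -1 - 5*c²/3 (t(c, I) = -1 + ((c*(-5))*c)/3 = -1 + ((-5*c)*c)/3 = -1 + (-5*c²)/3 = -1 - 5*c²/3)
t(-3, -59)/(-63119) = (-1 - 5/3*(-3)²)/(-63119) = (-1 - 5/3*9)*(-1/63119) = (-1 - 15)*(-1/63119) = -16*(-1/63119) = 16/63119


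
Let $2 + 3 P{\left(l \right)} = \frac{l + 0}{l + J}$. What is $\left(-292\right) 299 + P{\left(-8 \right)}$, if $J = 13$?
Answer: $- \frac{436546}{5} \approx -87309.0$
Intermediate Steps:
$P{\left(l \right)} = - \frac{2}{3} + \frac{l}{3 \left(13 + l\right)}$ ($P{\left(l \right)} = - \frac{2}{3} + \frac{\left(l + 0\right) \frac{1}{l + 13}}{3} = - \frac{2}{3} + \frac{l \frac{1}{13 + l}}{3} = - \frac{2}{3} + \frac{l}{3 \left(13 + l\right)}$)
$\left(-292\right) 299 + P{\left(-8 \right)} = \left(-292\right) 299 + \frac{-26 - -8}{3 \left(13 - 8\right)} = -87308 + \frac{-26 + 8}{3 \cdot 5} = -87308 + \frac{1}{3} \cdot \frac{1}{5} \left(-18\right) = -87308 - \frac{6}{5} = - \frac{436546}{5}$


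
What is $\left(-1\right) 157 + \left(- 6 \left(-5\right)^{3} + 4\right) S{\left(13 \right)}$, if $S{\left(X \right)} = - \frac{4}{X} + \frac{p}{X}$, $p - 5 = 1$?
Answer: $-41$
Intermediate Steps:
$p = 6$ ($p = 5 + 1 = 6$)
$S{\left(X \right)} = \frac{2}{X}$ ($S{\left(X \right)} = - \frac{4}{X} + \frac{6}{X} = \frac{2}{X}$)
$\left(-1\right) 157 + \left(- 6 \left(-5\right)^{3} + 4\right) S{\left(13 \right)} = \left(-1\right) 157 + \left(- 6 \left(-5\right)^{3} + 4\right) \frac{2}{13} = -157 + \left(\left(-6\right) \left(-125\right) + 4\right) 2 \cdot \frac{1}{13} = -157 + \left(750 + 4\right) \frac{2}{13} = -157 + 754 \cdot \frac{2}{13} = -157 + 116 = -41$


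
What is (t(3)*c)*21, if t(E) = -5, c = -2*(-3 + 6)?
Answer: 630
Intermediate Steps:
c = -6 (c = -2*3 = -6)
(t(3)*c)*21 = -5*(-6)*21 = 30*21 = 630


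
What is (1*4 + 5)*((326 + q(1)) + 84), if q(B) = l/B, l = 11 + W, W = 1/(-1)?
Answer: 3780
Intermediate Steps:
W = -1
l = 10 (l = 11 - 1 = 10)
q(B) = 10/B
(1*4 + 5)*((326 + q(1)) + 84) = (1*4 + 5)*((326 + 10/1) + 84) = (4 + 5)*((326 + 10*1) + 84) = 9*((326 + 10) + 84) = 9*(336 + 84) = 9*420 = 3780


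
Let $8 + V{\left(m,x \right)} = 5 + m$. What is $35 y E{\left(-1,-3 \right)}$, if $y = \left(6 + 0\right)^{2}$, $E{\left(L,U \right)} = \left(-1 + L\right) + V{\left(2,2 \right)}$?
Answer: $-3780$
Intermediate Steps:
$V{\left(m,x \right)} = -3 + m$ ($V{\left(m,x \right)} = -8 + \left(5 + m\right) = -3 + m$)
$E{\left(L,U \right)} = -2 + L$ ($E{\left(L,U \right)} = \left(-1 + L\right) + \left(-3 + 2\right) = \left(-1 + L\right) - 1 = -2 + L$)
$y = 36$ ($y = 6^{2} = 36$)
$35 y E{\left(-1,-3 \right)} = 35 \cdot 36 \left(-2 - 1\right) = 1260 \left(-3\right) = -3780$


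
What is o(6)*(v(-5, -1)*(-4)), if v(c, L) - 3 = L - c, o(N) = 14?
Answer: -392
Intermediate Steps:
v(c, L) = 3 + L - c (v(c, L) = 3 + (L - c) = 3 + L - c)
o(6)*(v(-5, -1)*(-4)) = 14*((3 - 1 - 1*(-5))*(-4)) = 14*((3 - 1 + 5)*(-4)) = 14*(7*(-4)) = 14*(-28) = -392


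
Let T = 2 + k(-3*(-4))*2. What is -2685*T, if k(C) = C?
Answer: -69810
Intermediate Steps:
T = 26 (T = 2 - 3*(-4)*2 = 2 + 12*2 = 2 + 24 = 26)
-2685*T = -2685*26 = -69810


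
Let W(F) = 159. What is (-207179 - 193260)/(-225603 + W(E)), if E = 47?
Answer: 400439/225444 ≈ 1.7762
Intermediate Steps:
(-207179 - 193260)/(-225603 + W(E)) = (-207179 - 193260)/(-225603 + 159) = -400439/(-225444) = -400439*(-1/225444) = 400439/225444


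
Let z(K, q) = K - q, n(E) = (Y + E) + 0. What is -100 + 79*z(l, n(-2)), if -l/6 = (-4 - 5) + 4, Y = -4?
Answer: 2744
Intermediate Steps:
n(E) = -4 + E (n(E) = (-4 + E) + 0 = -4 + E)
l = 30 (l = -6*((-4 - 5) + 4) = -6*(-9 + 4) = -6*(-5) = 30)
-100 + 79*z(l, n(-2)) = -100 + 79*(30 - (-4 - 2)) = -100 + 79*(30 - 1*(-6)) = -100 + 79*(30 + 6) = -100 + 79*36 = -100 + 2844 = 2744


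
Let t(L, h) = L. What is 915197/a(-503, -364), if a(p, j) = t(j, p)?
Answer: -915197/364 ≈ -2514.3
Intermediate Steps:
a(p, j) = j
915197/a(-503, -364) = 915197/(-364) = 915197*(-1/364) = -915197/364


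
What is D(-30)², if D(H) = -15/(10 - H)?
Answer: 9/64 ≈ 0.14063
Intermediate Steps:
D(-30)² = (15/(-10 - 30))² = (15/(-40))² = (15*(-1/40))² = (-3/8)² = 9/64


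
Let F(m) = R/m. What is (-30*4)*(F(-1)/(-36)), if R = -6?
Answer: 20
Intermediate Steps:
F(m) = -6/m
(-30*4)*(F(-1)/(-36)) = (-30*4)*(-6/(-1)/(-36)) = -120*(-6*(-1))*(-1)/36 = -720*(-1)/36 = -120*(-⅙) = 20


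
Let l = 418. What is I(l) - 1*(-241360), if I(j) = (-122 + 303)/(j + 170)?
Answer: 141919861/588 ≈ 2.4136e+5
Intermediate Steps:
I(j) = 181/(170 + j)
I(l) - 1*(-241360) = 181/(170 + 418) - 1*(-241360) = 181/588 + 241360 = 141919861/588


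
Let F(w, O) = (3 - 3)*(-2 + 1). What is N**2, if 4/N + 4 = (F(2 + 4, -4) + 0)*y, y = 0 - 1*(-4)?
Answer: 1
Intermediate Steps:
F(w, O) = 0 (F(w, O) = 0*(-1) = 0)
y = 4 (y = 0 + 4 = 4)
N = -1 (N = 4/(-4 + (0 + 0)*4) = 4/(-4 + 0*4) = 4/(-4 + 0) = 4/(-4) = 4*(-1/4) = -1)
N**2 = (-1)**2 = 1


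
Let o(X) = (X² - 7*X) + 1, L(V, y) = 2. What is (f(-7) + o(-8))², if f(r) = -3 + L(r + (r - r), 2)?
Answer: 14400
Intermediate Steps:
f(r) = -1 (f(r) = -3 + 2 = -1)
o(X) = 1 + X² - 7*X
(f(-7) + o(-8))² = (-1 + (1 + (-8)² - 7*(-8)))² = (-1 + (1 + 64 + 56))² = (-1 + 121)² = 120² = 14400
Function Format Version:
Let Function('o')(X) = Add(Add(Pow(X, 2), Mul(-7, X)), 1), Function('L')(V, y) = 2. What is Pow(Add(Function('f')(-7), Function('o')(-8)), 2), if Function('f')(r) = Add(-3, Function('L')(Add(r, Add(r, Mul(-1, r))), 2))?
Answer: 14400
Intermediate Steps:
Function('f')(r) = -1 (Function('f')(r) = Add(-3, 2) = -1)
Function('o')(X) = Add(1, Pow(X, 2), Mul(-7, X))
Pow(Add(Function('f')(-7), Function('o')(-8)), 2) = Pow(Add(-1, Add(1, Pow(-8, 2), Mul(-7, -8))), 2) = Pow(Add(-1, Add(1, 64, 56)), 2) = Pow(Add(-1, 121), 2) = Pow(120, 2) = 14400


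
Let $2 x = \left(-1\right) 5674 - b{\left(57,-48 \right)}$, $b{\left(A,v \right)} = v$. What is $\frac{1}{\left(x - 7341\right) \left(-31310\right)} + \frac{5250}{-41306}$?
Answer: $- \frac{834544546847}{6566037696220} \approx -0.1271$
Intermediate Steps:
$x = -2813$ ($x = \frac{\left(-1\right) 5674 - -48}{2} = \frac{-5674 + 48}{2} = \frac{1}{2} \left(-5626\right) = -2813$)
$\frac{1}{\left(x - 7341\right) \left(-31310\right)} + \frac{5250}{-41306} = \frac{1}{\left(-2813 - 7341\right) \left(-31310\right)} + \frac{5250}{-41306} = \frac{1}{-2813 + \left(-13192 + 5851\right)} \left(- \frac{1}{31310}\right) + 5250 \left(- \frac{1}{41306}\right) = \frac{1}{-2813 - 7341} \left(- \frac{1}{31310}\right) - \frac{2625}{20653} = \frac{1}{-10154} \left(- \frac{1}{31310}\right) - \frac{2625}{20653} = \left(- \frac{1}{10154}\right) \left(- \frac{1}{31310}\right) - \frac{2625}{20653} = \frac{1}{317921740} - \frac{2625}{20653} = - \frac{834544546847}{6566037696220}$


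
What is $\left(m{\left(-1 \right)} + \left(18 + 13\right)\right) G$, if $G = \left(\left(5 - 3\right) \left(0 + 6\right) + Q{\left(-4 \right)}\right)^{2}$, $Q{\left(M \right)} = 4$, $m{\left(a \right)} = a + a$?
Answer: $7424$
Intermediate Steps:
$m{\left(a \right)} = 2 a$
$G = 256$ ($G = \left(\left(5 - 3\right) \left(0 + 6\right) + 4\right)^{2} = \left(2 \cdot 6 + 4\right)^{2} = \left(12 + 4\right)^{2} = 16^{2} = 256$)
$\left(m{\left(-1 \right)} + \left(18 + 13\right)\right) G = \left(2 \left(-1\right) + \left(18 + 13\right)\right) 256 = \left(-2 + 31\right) 256 = 29 \cdot 256 = 7424$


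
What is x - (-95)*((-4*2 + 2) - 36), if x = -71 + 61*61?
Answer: -340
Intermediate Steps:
x = 3650 (x = -71 + 3721 = 3650)
x - (-95)*((-4*2 + 2) - 36) = 3650 - (-95)*((-4*2 + 2) - 36) = 3650 - (-95)*((-8 + 2) - 36) = 3650 - (-95)*(-6 - 36) = 3650 - (-95)*(-42) = 3650 - 1*3990 = 3650 - 3990 = -340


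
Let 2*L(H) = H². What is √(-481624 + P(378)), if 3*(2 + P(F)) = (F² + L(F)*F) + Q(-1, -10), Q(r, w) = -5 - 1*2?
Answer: 5*√3084369/3 ≈ 2927.1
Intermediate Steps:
L(H) = H²/2
Q(r, w) = -7 (Q(r, w) = -5 - 2 = -7)
P(F) = -13/3 + F²/3 + F³/6 (P(F) = -2 + ((F² + (F²/2)*F) - 7)/3 = -2 + ((F² + F³/2) - 7)/3 = -2 + (-7 + F² + F³/2)/3 = -2 + (-7/3 + F²/3 + F³/6) = -13/3 + F²/3 + F³/6)
√(-481624 + P(378)) = √(-481624 + (-13/3 + (⅓)*378² + (⅙)*378³)) = √(-481624 + (-13/3 + (⅓)*142884 + (⅙)*54010152)) = √(-481624 + (-13/3 + 47628 + 9001692)) = √(-481624 + 27147947/3) = √(25703075/3) = 5*√3084369/3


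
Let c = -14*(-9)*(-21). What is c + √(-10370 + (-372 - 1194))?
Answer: -2646 + 4*I*√746 ≈ -2646.0 + 109.25*I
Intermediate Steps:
c = -2646 (c = 126*(-21) = -2646)
c + √(-10370 + (-372 - 1194)) = -2646 + √(-10370 + (-372 - 1194)) = -2646 + √(-10370 - 1566) = -2646 + √(-11936) = -2646 + 4*I*√746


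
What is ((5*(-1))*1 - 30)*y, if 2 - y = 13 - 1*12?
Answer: -35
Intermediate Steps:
y = 1 (y = 2 - (13 - 1*12) = 2 - (13 - 12) = 2 - 1*1 = 2 - 1 = 1)
((5*(-1))*1 - 30)*y = ((5*(-1))*1 - 30)*1 = (-5*1 - 30)*1 = (-5 - 30)*1 = -35*1 = -35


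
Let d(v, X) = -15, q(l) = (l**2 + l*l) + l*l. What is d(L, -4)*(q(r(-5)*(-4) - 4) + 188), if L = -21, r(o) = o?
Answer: -14340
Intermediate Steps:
q(l) = 3*l**2 (q(l) = (l**2 + l**2) + l**2 = 2*l**2 + l**2 = 3*l**2)
d(L, -4)*(q(r(-5)*(-4) - 4) + 188) = -15*(3*(-5*(-4) - 4)**2 + 188) = -15*(3*(20 - 4)**2 + 188) = -15*(3*16**2 + 188) = -15*(3*256 + 188) = -15*(768 + 188) = -15*956 = -14340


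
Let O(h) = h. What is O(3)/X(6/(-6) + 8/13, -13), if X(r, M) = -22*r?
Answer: 39/110 ≈ 0.35455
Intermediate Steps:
O(3)/X(6/(-6) + 8/13, -13) = 3/((-22*(6/(-6) + 8/13))) = 3/((-22*(6*(-⅙) + 8*(1/13)))) = 3/((-22*(-1 + 8/13))) = 3/((-22*(-5/13))) = 3/(110/13) = 3*(13/110) = 39/110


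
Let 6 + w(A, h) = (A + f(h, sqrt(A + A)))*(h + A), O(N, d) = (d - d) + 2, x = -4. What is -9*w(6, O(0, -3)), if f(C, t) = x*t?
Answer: -378 + 576*sqrt(3) ≈ 619.66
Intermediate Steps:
f(C, t) = -4*t
O(N, d) = 2 (O(N, d) = 0 + 2 = 2)
w(A, h) = -6 + (A + h)*(A - 4*sqrt(2)*sqrt(A)) (w(A, h) = -6 + (A - 4*sqrt(A + A))*(h + A) = -6 + (A - 4*sqrt(2)*sqrt(A))*(A + h) = -6 + (A + h)*(A - 4*sqrt(2)*sqrt(A)))
-9*w(6, O(0, -3)) = -9*(-6 + 6**2 + 6*2 - 4*sqrt(2)*6**(3/2) - 4*2*sqrt(2)*sqrt(6)) = -9*(-6 + 36 + 12 - 4*sqrt(2)*6*sqrt(6) - 16*sqrt(3)) = -9*(-6 + 36 + 12 - 48*sqrt(3) - 16*sqrt(3)) = -9*(42 - 64*sqrt(3)) = -378 + 576*sqrt(3)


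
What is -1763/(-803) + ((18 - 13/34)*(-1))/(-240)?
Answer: 14867077/6552480 ≈ 2.2689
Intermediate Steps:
-1763/(-803) + ((18 - 13/34)*(-1))/(-240) = -1763*(-1/803) + ((18 - 13*1/34)*(-1))*(-1/240) = 1763/803 + ((18 - 13/34)*(-1))*(-1/240) = 1763/803 + ((599/34)*(-1))*(-1/240) = 1763/803 - 599/34*(-1/240) = 1763/803 + 599/8160 = 14867077/6552480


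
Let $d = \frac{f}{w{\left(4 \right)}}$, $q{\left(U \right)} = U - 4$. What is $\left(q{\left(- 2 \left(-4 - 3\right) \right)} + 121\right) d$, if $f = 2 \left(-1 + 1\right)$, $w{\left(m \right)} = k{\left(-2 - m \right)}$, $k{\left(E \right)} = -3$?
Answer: $0$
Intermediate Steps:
$w{\left(m \right)} = -3$
$f = 0$ ($f = 2 \cdot 0 = 0$)
$q{\left(U \right)} = -4 + U$
$d = 0$ ($d = \frac{0}{-3} = 0 \left(- \frac{1}{3}\right) = 0$)
$\left(q{\left(- 2 \left(-4 - 3\right) \right)} + 121\right) d = \left(\left(-4 - 2 \left(-4 - 3\right)\right) + 121\right) 0 = \left(\left(-4 - -14\right) + 121\right) 0 = \left(\left(-4 + 14\right) + 121\right) 0 = \left(10 + 121\right) 0 = 131 \cdot 0 = 0$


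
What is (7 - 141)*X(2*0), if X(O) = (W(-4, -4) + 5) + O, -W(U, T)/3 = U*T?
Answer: 5762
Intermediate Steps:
W(U, T) = -3*T*U (W(U, T) = -3*U*T = -3*T*U)
X(O) = -43 + O (X(O) = (-3*(-4)*(-4) + 5) + O = (-48 + 5) + O = -43 + O)
(7 - 141)*X(2*0) = (7 - 141)*(-43 + 2*0) = -134*(-43 + 0) = -134*(-43) = 5762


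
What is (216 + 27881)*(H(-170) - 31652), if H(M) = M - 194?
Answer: -899553552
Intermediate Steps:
H(M) = -194 + M
(216 + 27881)*(H(-170) - 31652) = (216 + 27881)*((-194 - 170) - 31652) = 28097*(-364 - 31652) = 28097*(-32016) = -899553552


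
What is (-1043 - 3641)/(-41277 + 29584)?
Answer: 4684/11693 ≈ 0.40058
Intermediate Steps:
(-1043 - 3641)/(-41277 + 29584) = -4684/(-11693) = -4684*(-1/11693) = 4684/11693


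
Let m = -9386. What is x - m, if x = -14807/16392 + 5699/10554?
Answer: 270621017963/28833528 ≈ 9385.6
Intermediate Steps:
x = -10475845/28833528 (x = -14807*1/16392 + 5699*(1/10554) = -14807/16392 + 5699/10554 = -10475845/28833528 ≈ -0.36332)
x - m = -10475845/28833528 - 1*(-9386) = -10475845/28833528 + 9386 = 270621017963/28833528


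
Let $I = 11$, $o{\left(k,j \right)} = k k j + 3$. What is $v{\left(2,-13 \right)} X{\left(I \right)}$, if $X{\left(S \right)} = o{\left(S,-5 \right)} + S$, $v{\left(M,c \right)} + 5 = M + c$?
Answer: $9456$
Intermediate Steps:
$v{\left(M,c \right)} = -5 + M + c$ ($v{\left(M,c \right)} = -5 + \left(M + c\right) = -5 + M + c$)
$o{\left(k,j \right)} = 3 + j k^{2}$ ($o{\left(k,j \right)} = k^{2} j + 3 = j k^{2} + 3 = 3 + j k^{2}$)
$X{\left(S \right)} = 3 + S - 5 S^{2}$ ($X{\left(S \right)} = \left(3 - 5 S^{2}\right) + S = 3 + S - 5 S^{2}$)
$v{\left(2,-13 \right)} X{\left(I \right)} = \left(-5 + 2 - 13\right) \left(3 + 11 - 5 \cdot 11^{2}\right) = - 16 \left(3 + 11 - 605\right) = \left(-16\right) \left(-591\right) = 9456$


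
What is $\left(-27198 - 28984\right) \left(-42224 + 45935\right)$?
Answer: $-208491402$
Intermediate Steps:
$\left(-27198 - 28984\right) \left(-42224 + 45935\right) = \left(-56182\right) 3711 = -208491402$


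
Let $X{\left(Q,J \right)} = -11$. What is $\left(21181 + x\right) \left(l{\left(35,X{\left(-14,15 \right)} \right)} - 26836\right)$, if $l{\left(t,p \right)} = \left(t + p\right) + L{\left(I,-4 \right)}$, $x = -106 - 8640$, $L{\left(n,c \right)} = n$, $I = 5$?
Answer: $-333345045$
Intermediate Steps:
$x = -8746$ ($x = -106 - 8640 = -8746$)
$l{\left(t,p \right)} = 5 + p + t$ ($l{\left(t,p \right)} = \left(t + p\right) + 5 = \left(p + t\right) + 5 = 5 + p + t$)
$\left(21181 + x\right) \left(l{\left(35,X{\left(-14,15 \right)} \right)} - 26836\right) = \left(21181 - 8746\right) \left(\left(5 - 11 + 35\right) - 26836\right) = 12435 \left(29 - 26836\right) = 12435 \left(-26807\right) = -333345045$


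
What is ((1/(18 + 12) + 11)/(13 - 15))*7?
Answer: -2317/60 ≈ -38.617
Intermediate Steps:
((1/(18 + 12) + 11)/(13 - 15))*7 = ((1/30 + 11)/(-2))*7 = ((1/30 + 11)*(-1/2))*7 = ((331/30)*(-1/2))*7 = -331/60*7 = -2317/60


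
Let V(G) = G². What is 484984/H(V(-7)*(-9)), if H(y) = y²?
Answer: 484984/194481 ≈ 2.4937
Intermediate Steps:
484984/H(V(-7)*(-9)) = 484984/(((-7)²*(-9))²) = 484984/((49*(-9))²) = 484984/((-441)²) = 484984/194481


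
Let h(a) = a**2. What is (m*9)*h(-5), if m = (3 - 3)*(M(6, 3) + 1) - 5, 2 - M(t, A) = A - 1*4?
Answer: -1125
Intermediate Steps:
M(t, A) = 6 - A (M(t, A) = 2 - (A - 1*4) = 2 - (A - 4) = 2 - (-4 + A) = 2 + (4 - A) = 6 - A)
m = -5 (m = (3 - 3)*((6 - 1*3) + 1) - 5 = 0*((6 - 3) + 1) - 5 = 0*(3 + 1) - 5 = 0*4 - 5 = 0 - 5 = -5)
(m*9)*h(-5) = -5*9*(-5)**2 = -45*25 = -1125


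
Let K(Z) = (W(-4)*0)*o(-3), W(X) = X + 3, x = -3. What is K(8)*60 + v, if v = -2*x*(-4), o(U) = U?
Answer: -24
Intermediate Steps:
W(X) = 3 + X
v = -24 (v = -2*(-3)*(-4) = 6*(-4) = -24)
K(Z) = 0 (K(Z) = ((3 - 4)*0)*(-3) = -1*0*(-3) = 0*(-3) = 0)
K(8)*60 + v = 0*60 - 24 = 0 - 24 = -24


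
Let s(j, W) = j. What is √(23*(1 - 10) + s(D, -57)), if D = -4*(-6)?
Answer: I*√183 ≈ 13.528*I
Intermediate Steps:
D = 24
√(23*(1 - 10) + s(D, -57)) = √(23*(1 - 10) + 24) = √(23*(-9) + 24) = √(-207 + 24) = √(-183) = I*√183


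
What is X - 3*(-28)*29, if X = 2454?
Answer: 4890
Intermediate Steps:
X - 3*(-28)*29 = 2454 - 3*(-28)*29 = 2454 + 84*29 = 2454 + 2436 = 4890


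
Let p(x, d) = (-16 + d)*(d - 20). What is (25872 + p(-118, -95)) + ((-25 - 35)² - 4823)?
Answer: 37414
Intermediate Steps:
p(x, d) = (-20 + d)*(-16 + d) (p(x, d) = (-16 + d)*(-20 + d) = (-20 + d)*(-16 + d))
(25872 + p(-118, -95)) + ((-25 - 35)² - 4823) = (25872 + (320 + (-95)² - 36*(-95))) + ((-25 - 35)² - 4823) = (25872 + (320 + 9025 + 3420)) + ((-60)² - 4823) = (25872 + 12765) + (3600 - 4823) = 38637 - 1223 = 37414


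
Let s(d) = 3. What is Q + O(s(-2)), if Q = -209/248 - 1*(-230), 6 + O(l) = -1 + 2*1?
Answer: 55591/248 ≈ 224.16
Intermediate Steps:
O(l) = -5 (O(l) = -6 + (-1 + 2*1) = -6 + (-1 + 2) = -6 + 1 = -5)
Q = 56831/248 (Q = -209*1/248 + 230 = -209/248 + 230 = 56831/248 ≈ 229.16)
Q + O(s(-2)) = 56831/248 - 5 = 55591/248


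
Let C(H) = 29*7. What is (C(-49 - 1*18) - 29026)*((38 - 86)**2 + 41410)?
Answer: -1259968622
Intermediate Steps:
C(H) = 203
(C(-49 - 1*18) - 29026)*((38 - 86)**2 + 41410) = (203 - 29026)*((38 - 86)**2 + 41410) = -28823*((-48)**2 + 41410) = -28823*(2304 + 41410) = -28823*43714 = -1259968622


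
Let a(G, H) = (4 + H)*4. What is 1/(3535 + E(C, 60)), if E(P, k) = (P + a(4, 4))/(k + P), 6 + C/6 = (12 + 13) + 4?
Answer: 99/350050 ≈ 0.00028282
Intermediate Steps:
a(G, H) = 16 + 4*H
C = 138 (C = -36 + 6*((12 + 13) + 4) = -36 + 6*(25 + 4) = -36 + 6*29 = -36 + 174 = 138)
E(P, k) = (32 + P)/(P + k) (E(P, k) = (P + (16 + 4*4))/(k + P) = (P + (16 + 16))/(P + k) = (P + 32)/(P + k) = (32 + P)/(P + k))
1/(3535 + E(C, 60)) = 1/(3535 + (32 + 138)/(138 + 60)) = 1/(3535 + 170/198) = 1/(3535 + (1/198)*170) = 1/(3535 + 85/99) = 1/(350050/99) = 99/350050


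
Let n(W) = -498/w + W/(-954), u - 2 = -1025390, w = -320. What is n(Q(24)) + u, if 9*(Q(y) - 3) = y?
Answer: -234772481521/228960 ≈ -1.0254e+6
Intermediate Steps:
Q(y) = 3 + y/9
u = -1025388 (u = 2 - 1025390 = -1025388)
n(W) = 249/160 - W/954 (n(W) = -498/(-320) + W/(-954) = -498*(-1/320) + W*(-1/954) = 249/160 - W/954)
n(Q(24)) + u = (249/160 - (3 + (⅑)*24)/954) - 1025388 = (249/160 - (3 + 8/3)/954) - 1025388 = (249/160 - 1/954*17/3) - 1025388 = (249/160 - 17/2862) - 1025388 = 354959/228960 - 1025388 = -234772481521/228960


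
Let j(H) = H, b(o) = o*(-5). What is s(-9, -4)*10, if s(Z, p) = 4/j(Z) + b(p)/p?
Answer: -490/9 ≈ -54.444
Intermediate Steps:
b(o) = -5*o
s(Z, p) = -5 + 4/Z (s(Z, p) = 4/Z + (-5*p)/p = 4/Z - 5 = -5 + 4/Z)
s(-9, -4)*10 = (-5 + 4/(-9))*10 = (-5 + 4*(-⅑))*10 = (-5 - 4/9)*10 = -49/9*10 = -490/9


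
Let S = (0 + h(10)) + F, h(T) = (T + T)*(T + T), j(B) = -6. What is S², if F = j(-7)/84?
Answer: 31348801/196 ≈ 1.5994e+5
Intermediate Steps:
h(T) = 4*T² (h(T) = (2*T)*(2*T) = 4*T²)
F = -1/14 (F = -6/84 = -6*1/84 = -1/14 ≈ -0.071429)
S = 5599/14 (S = (0 + 4*10²) - 1/14 = (0 + 4*100) - 1/14 = (0 + 400) - 1/14 = 400 - 1/14 = 5599/14 ≈ 399.93)
S² = (5599/14)² = 31348801/196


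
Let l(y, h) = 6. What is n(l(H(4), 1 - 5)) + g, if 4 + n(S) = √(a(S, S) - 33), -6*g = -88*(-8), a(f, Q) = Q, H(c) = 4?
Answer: -364/3 + 3*I*√3 ≈ -121.33 + 5.1962*I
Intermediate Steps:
g = -352/3 (g = -(-44)*(-8)/3 = -⅙*704 = -352/3 ≈ -117.33)
n(S) = -4 + √(-33 + S) (n(S) = -4 + √(S - 33) = -4 + √(-33 + S))
n(l(H(4), 1 - 5)) + g = (-4 + √(-33 + 6)) - 352/3 = (-4 + √(-27)) - 352/3 = (-4 + 3*I*√3) - 352/3 = -364/3 + 3*I*√3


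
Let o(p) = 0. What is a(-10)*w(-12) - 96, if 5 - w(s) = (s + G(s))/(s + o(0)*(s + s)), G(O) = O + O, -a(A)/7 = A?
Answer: 44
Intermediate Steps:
a(A) = -7*A
G(O) = 2*O
w(s) = 2 (w(s) = 5 - (s + 2*s)/(s + 0*(s + s)) = 5 - 3*s/(s + 0*(2*s)) = 5 - 3*s/(s + 0) = 5 - 3*s/s = 5 - 1*3 = 5 - 3 = 2)
a(-10)*w(-12) - 96 = -7*(-10)*2 - 96 = 70*2 - 96 = 140 - 96 = 44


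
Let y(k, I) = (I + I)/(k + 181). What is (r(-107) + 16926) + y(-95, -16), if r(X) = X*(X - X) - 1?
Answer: 727759/43 ≈ 16925.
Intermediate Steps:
r(X) = -1 (r(X) = X*0 - 1 = 0 - 1 = -1)
y(k, I) = 2*I/(181 + k) (y(k, I) = (2*I)/(181 + k) = 2*I/(181 + k))
(r(-107) + 16926) + y(-95, -16) = (-1 + 16926) + 2*(-16)/(181 - 95) = 16925 + 2*(-16)/86 = 16925 + 2*(-16)*(1/86) = 16925 - 16/43 = 727759/43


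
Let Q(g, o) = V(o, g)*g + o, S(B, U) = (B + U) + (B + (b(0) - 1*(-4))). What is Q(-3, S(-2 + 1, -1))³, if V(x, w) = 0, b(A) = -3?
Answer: -8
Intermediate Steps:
S(B, U) = 1 + U + 2*B (S(B, U) = (B + U) + (B + (-3 - 1*(-4))) = (B + U) + (B + (-3 + 4)) = (B + U) + (B + 1) = (B + U) + (1 + B) = 1 + U + 2*B)
Q(g, o) = o (Q(g, o) = 0*g + o = 0 + o = o)
Q(-3, S(-2 + 1, -1))³ = (1 - 1 + 2*(-2 + 1))³ = (1 - 1 + 2*(-1))³ = (1 - 1 - 2)³ = (-2)³ = -8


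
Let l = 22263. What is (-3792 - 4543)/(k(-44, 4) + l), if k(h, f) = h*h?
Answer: -8335/24199 ≈ -0.34444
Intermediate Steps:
k(h, f) = h**2
(-3792 - 4543)/(k(-44, 4) + l) = (-3792 - 4543)/((-44)**2 + 22263) = -8335/(1936 + 22263) = -8335/24199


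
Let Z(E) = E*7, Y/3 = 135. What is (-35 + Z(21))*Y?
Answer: 45360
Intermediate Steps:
Y = 405 (Y = 3*135 = 405)
Z(E) = 7*E
(-35 + Z(21))*Y = (-35 + 7*21)*405 = (-35 + 147)*405 = 112*405 = 45360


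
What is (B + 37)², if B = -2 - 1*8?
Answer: 729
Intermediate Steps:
B = -10 (B = -2 - 8 = -10)
(B + 37)² = (-10 + 37)² = 27² = 729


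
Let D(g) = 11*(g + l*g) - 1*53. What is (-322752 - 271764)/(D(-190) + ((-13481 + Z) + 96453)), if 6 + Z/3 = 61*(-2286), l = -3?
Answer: 198172/110419 ≈ 1.7947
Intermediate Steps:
Z = -418356 (Z = -18 + 3*(61*(-2286)) = -18 + 3*(-139446) = -18 - 418338 = -418356)
D(g) = -53 - 22*g (D(g) = 11*(g - 3*g) - 1*53 = 11*(-2*g) - 53 = -22*g - 53 = -53 - 22*g)
(-322752 - 271764)/(D(-190) + ((-13481 + Z) + 96453)) = (-322752 - 271764)/((-53 - 22*(-190)) + ((-13481 - 418356) + 96453)) = -594516/((-53 + 4180) + (-431837 + 96453)) = -594516/(4127 - 335384) = -594516/(-331257) = -594516*(-1/331257) = 198172/110419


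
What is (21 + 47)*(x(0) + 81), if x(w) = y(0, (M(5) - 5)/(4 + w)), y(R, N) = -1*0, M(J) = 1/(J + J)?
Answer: 5508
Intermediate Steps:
M(J) = 1/(2*J)
y(R, N) = 0
x(w) = 0
(21 + 47)*(x(0) + 81) = (21 + 47)*(0 + 81) = 68*81 = 5508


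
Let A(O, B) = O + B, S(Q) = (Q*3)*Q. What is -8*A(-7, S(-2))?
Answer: -40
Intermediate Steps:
S(Q) = 3*Q² (S(Q) = (3*Q)*Q = 3*Q²)
A(O, B) = B + O
-8*A(-7, S(-2)) = -8*(3*(-2)² - 7) = -8*(3*4 - 7) = -8*(12 - 7) = -8*5 = -40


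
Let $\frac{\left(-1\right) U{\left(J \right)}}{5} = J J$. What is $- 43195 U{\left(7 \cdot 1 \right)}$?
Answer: $10582775$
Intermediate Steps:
$U{\left(J \right)} = - 5 J^{2}$ ($U{\left(J \right)} = - 5 J J = - 5 J^{2}$)
$- 43195 U{\left(7 \cdot 1 \right)} = - 43195 \left(- 5 \left(7 \cdot 1\right)^{2}\right) = - 43195 \left(- 5 \cdot 7^{2}\right) = - 43195 \left(\left(-5\right) 49\right) = \left(-43195\right) \left(-245\right) = 10582775$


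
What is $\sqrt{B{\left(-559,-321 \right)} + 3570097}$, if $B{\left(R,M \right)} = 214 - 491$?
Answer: $2 \sqrt{892455} \approx 1889.4$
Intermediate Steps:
$B{\left(R,M \right)} = -277$
$\sqrt{B{\left(-559,-321 \right)} + 3570097} = \sqrt{-277 + 3570097} = \sqrt{3569820} = 2 \sqrt{892455}$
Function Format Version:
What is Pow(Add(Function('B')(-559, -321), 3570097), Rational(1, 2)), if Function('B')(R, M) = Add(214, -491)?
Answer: Mul(2, Pow(892455, Rational(1, 2))) ≈ 1889.4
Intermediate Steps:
Function('B')(R, M) = -277
Pow(Add(Function('B')(-559, -321), 3570097), Rational(1, 2)) = Pow(Add(-277, 3570097), Rational(1, 2)) = Pow(3569820, Rational(1, 2)) = Mul(2, Pow(892455, Rational(1, 2)))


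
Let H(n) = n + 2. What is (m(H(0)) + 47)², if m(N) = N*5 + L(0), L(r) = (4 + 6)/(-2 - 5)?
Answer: 151321/49 ≈ 3088.2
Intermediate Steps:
L(r) = -10/7 (L(r) = 10/(-7) = 10*(-⅐) = -10/7)
H(n) = 2 + n
m(N) = -10/7 + 5*N (m(N) = N*5 - 10/7 = 5*N - 10/7 = -10/7 + 5*N)
(m(H(0)) + 47)² = ((-10/7 + 5*(2 + 0)) + 47)² = ((-10/7 + 5*2) + 47)² = ((-10/7 + 10) + 47)² = (60/7 + 47)² = (389/7)² = 151321/49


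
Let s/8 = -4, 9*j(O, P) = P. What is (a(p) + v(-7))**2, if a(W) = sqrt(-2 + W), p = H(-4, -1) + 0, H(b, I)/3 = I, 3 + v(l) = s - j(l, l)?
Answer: 94459/81 - 616*I*sqrt(5)/9 ≈ 1166.2 - 153.05*I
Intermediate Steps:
j(O, P) = P/9
s = -32 (s = 8*(-4) = -32)
v(l) = -35 - l/9 (v(l) = -3 + (-32 - l/9) = -35 - l/9)
H(b, I) = 3*I
p = -3 (p = 3*(-1) + 0 = -3 + 0 = -3)
(a(p) + v(-7))**2 = (sqrt(-2 - 3) + (-35 - 1/9*(-7)))**2 = (sqrt(-5) + (-35 + 7/9))**2 = (I*sqrt(5) - 308/9)**2 = (-308/9 + I*sqrt(5))**2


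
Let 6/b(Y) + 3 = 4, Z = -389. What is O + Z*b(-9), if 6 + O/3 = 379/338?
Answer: -793839/338 ≈ -2348.6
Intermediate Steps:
O = -4947/338 (O = -18 + 3*(379/338) = -18 + 1137/338 = -4947/338 ≈ -14.636)
b(Y) = 6 (b(Y) = 6/(-3 + 4) = 6/1 = 6*1 = 6)
O + Z*b(-9) = -4947/338 - 389*6 = -4947/338 - 2334 = -793839/338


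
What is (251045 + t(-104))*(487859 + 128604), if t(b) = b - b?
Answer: 154759953835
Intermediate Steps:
t(b) = 0
(251045 + t(-104))*(487859 + 128604) = (251045 + 0)*(487859 + 128604) = 251045*616463 = 154759953835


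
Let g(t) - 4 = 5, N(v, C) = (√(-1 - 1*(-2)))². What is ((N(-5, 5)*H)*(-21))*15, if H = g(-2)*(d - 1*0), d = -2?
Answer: 5670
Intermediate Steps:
N(v, C) = 1 (N(v, C) = (√(-1 + 2))² = (√1)² = 1² = 1)
g(t) = 9 (g(t) = 4 + 5 = 9)
H = -18 (H = 9*(-2 - 1*0) = 9*(-2 + 0) = 9*(-2) = -18)
((N(-5, 5)*H)*(-21))*15 = ((1*(-18))*(-21))*15 = -18*(-21)*15 = 378*15 = 5670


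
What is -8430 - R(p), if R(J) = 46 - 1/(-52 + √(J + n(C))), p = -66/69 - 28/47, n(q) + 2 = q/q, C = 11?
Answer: -24798992920/2925783 - I*√2982479/2925783 ≈ -8476.0 - 0.00059026*I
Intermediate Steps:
n(q) = -1 (n(q) = -2 + q/q = -2 + 1 = -1)
p = -1678/1081 (p = -66*1/69 - 28*1/47 = -22/23 - 28/47 = -1678/1081 ≈ -1.5523)
R(J) = 46 - 1/(-52 + √(-1 + J)) (R(J) = 46 - 1/(-52 + √(J - 1)) = 46 - 1/(-52 + √(-1 + J)))
-8430 - R(p) = -8430 - (-2393 + 46*√(-1 - 1678/1081))/(-52 + √(-1 - 1678/1081)) = -8430 - (-2393 + 46*√(-2759/1081))/(-52 + √(-2759/1081)) = -8430 - (-2393 + 46*(I*√2982479/1081))/(-52 + I*√2982479/1081) = -8430 - (-2393 + 2*I*√2982479/47)/(-52 + I*√2982479/1081)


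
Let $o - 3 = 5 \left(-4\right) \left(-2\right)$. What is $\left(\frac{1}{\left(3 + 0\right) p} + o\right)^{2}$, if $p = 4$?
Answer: $\frac{267289}{144} \approx 1856.2$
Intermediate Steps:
$o = 43$ ($o = 3 + 5 \left(-4\right) \left(-2\right) = 3 - -40 = 3 + 40 = 43$)
$\left(\frac{1}{\left(3 + 0\right) p} + o\right)^{2} = \left(\frac{1}{\left(3 + 0\right) 4} + 43\right)^{2} = \left(\frac{1}{3 \cdot 4} + 43\right)^{2} = \left(\frac{1}{12} + 43\right)^{2} = \left(\frac{517}{12}\right)^{2} = \frac{267289}{144}$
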